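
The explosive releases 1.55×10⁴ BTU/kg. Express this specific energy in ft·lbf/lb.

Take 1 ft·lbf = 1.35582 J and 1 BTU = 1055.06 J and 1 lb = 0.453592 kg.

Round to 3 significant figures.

5.47×10⁶ ft·lbf/lb

1.55×10⁴ BTU/kg × 1055.06 J/BTU = 1.63534×10⁷ J/kg
1.63534×10⁷ J/kg ÷ 1.35582 J/ft·lbf × 0.453592 kg/lb = 5.47106×10⁶ ft·lbf/lb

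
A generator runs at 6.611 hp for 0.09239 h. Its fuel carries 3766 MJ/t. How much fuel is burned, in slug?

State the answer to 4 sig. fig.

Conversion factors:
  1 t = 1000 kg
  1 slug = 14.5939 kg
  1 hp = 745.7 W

6.611 hp → 4929.82 W
0.09239 h → 332.604 s
E = P × t = 4929.82 × 332.604 = 1.63968×10⁶ J
3766 MJ/t → 3.766×10⁶ J/kg
m = E / e_s = 1.63968×10⁶ / 3.766×10⁶ = 0.43539 kg
In slug: 0.43539 / 14.5939 = 0.0298337 slug

0.02983 slug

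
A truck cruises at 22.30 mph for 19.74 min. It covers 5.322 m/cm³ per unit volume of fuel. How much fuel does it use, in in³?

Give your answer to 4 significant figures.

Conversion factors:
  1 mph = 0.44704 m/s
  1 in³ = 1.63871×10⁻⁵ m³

22.30 mph → 9.96899 m/s
19.74 min → 1184.4 s
d = v × t = 9.96899 × 1184.4 = 11807.3 m
5.322 m/cm³ → 5.322×10⁶ m/m³
V = d / (distance per unit fuel) = 11807.3 / 5.322×10⁶ = 0.00221858 m³
In in³: 0.00221858 / 1.63871×10⁻⁵ = 135.386 in³

135.4 in³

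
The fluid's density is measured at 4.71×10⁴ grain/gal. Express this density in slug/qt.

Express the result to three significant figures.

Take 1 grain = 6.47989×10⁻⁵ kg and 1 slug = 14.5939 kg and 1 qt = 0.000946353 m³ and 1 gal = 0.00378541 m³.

4.71×10⁴ grain/gal × 6.47989×10⁻⁵ kg/grain ÷ 0.00378541 m³/gal = 806.261 kg/m³
806.261 kg/m³ ÷ 14.5939 kg/slug × 0.000946353 m³/qt = 0.0522826 slug/qt

0.0523 slug/qt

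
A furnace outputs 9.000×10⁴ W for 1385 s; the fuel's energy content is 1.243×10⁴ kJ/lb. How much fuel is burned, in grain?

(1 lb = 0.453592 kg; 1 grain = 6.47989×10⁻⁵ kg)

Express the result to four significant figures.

7.020×10⁴ grain

E = P × t = 90000 × 1385 = 1.2465×10⁸ J
1.243×10⁴ kJ/lb → 2.74035×10⁷ J/kg
m = E / e_s = 1.2465×10⁸ / 2.74035×10⁷ = 4.54869 kg
In grain: 4.54869 / 6.47989×10⁻⁵ = 70197 grain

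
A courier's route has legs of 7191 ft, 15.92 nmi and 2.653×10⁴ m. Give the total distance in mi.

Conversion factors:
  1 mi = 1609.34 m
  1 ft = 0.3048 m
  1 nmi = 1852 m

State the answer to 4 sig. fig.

7191 ft × 0.3048 = 2191.82 m
15.92 nmi × 1852 = 29483.8 m
2.653×10⁴ m (already m)
Combined: 2191.82 + 29483.8 + 26530 = 58205.6 m
In mi: 58205.6 / 1609.34 = 36.1674 mi

36.17 mi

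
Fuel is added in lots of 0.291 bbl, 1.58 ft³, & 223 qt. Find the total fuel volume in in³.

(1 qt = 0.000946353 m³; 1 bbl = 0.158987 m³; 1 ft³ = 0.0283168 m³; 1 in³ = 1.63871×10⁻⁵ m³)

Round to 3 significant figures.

1.84×10⁴ in³

0.291 bbl × 0.158987 = 0.0462652 m³
1.58 ft³ × 0.0283168 = 0.0447405 m³
223 qt × 0.000946353 = 0.211037 m³
Sum: 0.0462652 + 0.0447405 + 0.211037 = 0.302043 m³
In in³: 0.302043 / 1.63871×10⁻⁵ = 18431.8 in³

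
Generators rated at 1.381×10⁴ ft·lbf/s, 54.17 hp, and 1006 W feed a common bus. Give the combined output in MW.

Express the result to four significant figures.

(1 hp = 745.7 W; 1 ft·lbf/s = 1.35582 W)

0.06012 MW

1.381×10⁴ ft·lbf/s × 1.35582 = 18723.9 W
54.17 hp × 745.7 = 40394.6 W
1006 W (already W)
Total: 18723.9 + 40394.6 + 1006 = 60124.5 W
In MW: 60124.5 / 1000000 = 0.0601245 MW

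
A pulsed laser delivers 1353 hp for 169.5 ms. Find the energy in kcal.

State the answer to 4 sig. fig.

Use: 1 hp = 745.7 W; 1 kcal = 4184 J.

1353 hp × 745.7 = 1.00893×10⁶ W
169.5 ms × 0.001 = 0.1695 s
E = P × t = 1.00893×10⁶ W × 0.1695 s = 171014 J
171014 J ÷ (4184 J/kcal) = 40.8733 kcal

40.87 kcal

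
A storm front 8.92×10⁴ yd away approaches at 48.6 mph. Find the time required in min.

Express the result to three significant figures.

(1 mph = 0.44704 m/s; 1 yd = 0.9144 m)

62.6 min

8.92×10⁴ yd × 0.9144 → 81564.5 m
48.6 mph × 0.44704 → 21.7261 m/s
t = d / v = 81564.5 m / 21.7261 m/s = 3754.22 s
3754.22 s ÷ (60 s/min) = 62.5703 min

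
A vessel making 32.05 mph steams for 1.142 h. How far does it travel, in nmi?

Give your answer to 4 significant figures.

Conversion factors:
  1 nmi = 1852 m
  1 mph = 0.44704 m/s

32.05 mph × 0.44704 → 14.3276 m/s
1.142 h × 3600 → 4111.2 s
d = v × t = 14.3276 m/s × 4111.2 s = 58903.6 m
58903.6 m ÷ (1852 m/nmi) = 31.8054 nmi

31.81 nmi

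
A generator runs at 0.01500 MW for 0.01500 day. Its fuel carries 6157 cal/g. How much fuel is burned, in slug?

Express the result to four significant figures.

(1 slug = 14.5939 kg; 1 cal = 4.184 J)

0.01500 MW → 15000 W
0.01500 day → 1296 s
E = P × t = 15000 × 1296 = 1.944×10⁷ J
6157 cal/g → 2.57609×10⁷ J/kg
m = E / e_s = 1.944×10⁷ / 2.57609×10⁷ = 0.754632 kg
In slug: 0.754632 / 14.5939 = 0.0517087 slug

0.05171 slug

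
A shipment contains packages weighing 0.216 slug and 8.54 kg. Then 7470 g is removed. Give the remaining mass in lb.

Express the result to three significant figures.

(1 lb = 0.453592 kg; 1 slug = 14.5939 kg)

0.216 slug × 14.5939 = 3.15228 kg
8.54 kg (already kg)
7470 g × 0.001 = 7.47 kg
Result: 3.15228 + 8.54 − 7.47 = 4.22228 kg
In lb: 4.22228 / 0.453592 = 9.30854 lb

9.31 lb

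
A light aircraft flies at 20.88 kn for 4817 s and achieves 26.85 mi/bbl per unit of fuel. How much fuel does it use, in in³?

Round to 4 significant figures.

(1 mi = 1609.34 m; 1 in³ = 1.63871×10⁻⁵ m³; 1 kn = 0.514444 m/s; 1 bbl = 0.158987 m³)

20.88 kn → 10.7416 m/s
d = v × t = 10.7416 × 4817 = 51742.3 m
26.85 mi/bbl → 271788 m/m³
V = d / (distance per unit fuel) = 51742.3 / 271788 = 0.190377 m³
In in³: 0.190377 / 1.63871×10⁻⁵ = 11617.5 in³

1.162×10⁴ in³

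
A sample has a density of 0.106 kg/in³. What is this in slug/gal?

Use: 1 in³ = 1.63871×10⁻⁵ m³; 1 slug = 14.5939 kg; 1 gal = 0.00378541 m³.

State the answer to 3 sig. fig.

1.68 slug/gal

0.106 kg/in³ ÷ 1.63871×10⁻⁵ m³/in³ = 6468.5 kg/m³
6468.5 kg/m³ ÷ 14.5939 kg/slug × 0.00378541 m³/gal = 1.67782 slug/gal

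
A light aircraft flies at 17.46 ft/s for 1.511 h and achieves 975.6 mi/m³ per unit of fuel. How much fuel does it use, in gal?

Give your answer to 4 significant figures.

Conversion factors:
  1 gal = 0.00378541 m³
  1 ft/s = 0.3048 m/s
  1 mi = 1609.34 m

17.46 ft/s → 5.32181 m/s
1.511 h → 5439.6 s
d = v × t = 5.32181 × 5439.6 = 28948.5 m
975.6 mi/m³ → 1.57007×10⁶ m/m³
V = d / (distance per unit fuel) = 28948.5 / 1.57007×10⁶ = 0.0184377 m³
In gal: 0.0184377 / 0.00378541 = 4.87073 gal

4.871 gal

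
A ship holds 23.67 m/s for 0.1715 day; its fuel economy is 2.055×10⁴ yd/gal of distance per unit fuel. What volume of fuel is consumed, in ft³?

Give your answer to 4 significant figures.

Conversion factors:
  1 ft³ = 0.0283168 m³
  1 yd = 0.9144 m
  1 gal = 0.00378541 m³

0.1715 day → 14817.6 s
d = v × t = 23.67 × 14817.6 = 350733 m
2.055×10⁴ yd/gal → 4.96404×10⁶ m/m³
V = d / (distance per unit fuel) = 350733 / 4.96404×10⁶ = 0.0706547 m³
In ft³: 0.0706547 / 0.0283168 = 2.49515 ft³

2.495 ft³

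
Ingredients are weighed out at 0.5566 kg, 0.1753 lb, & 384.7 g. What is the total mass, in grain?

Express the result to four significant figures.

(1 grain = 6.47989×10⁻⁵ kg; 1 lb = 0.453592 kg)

1.575×10⁴ grain

0.5566 kg (already kg)
0.1753 lb × 0.453592 → 0.0795147 kg
384.7 g × 0.001 → 0.3847 kg
Sum: 0.5566 + 0.0795147 + 0.3847 = 1.02081 kg
In grain: 1.02081 / 6.47989×10⁻⁵ = 15753.5 grain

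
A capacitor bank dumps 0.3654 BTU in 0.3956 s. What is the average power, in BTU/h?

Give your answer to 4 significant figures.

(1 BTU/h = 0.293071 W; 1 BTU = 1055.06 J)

0.3654 BTU × 1055.06 = 385.519 J
P = E / t = 385.519 J / 0.3956 s = 974.517 W
974.517 W ÷ (0.293071 W/BTU/h) = 3325.19 BTU/h

3325 BTU/h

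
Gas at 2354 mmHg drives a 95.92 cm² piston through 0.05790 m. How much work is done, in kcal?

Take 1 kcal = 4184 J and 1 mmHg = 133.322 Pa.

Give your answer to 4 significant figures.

2354 mmHg → 313840 Pa
95.92 cm² → 0.009592 m²
F = P × A = 313840 × 0.009592 = 3010.35 N
W = F × d = 3010.35 × 0.0579 = 174.299 J
In kcal: 174.299 / 4184 = 0.0416585 kcal

0.04166 kcal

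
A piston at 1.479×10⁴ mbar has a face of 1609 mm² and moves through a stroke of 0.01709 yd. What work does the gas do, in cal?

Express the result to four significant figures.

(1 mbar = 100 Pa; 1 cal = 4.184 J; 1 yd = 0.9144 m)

8.888 cal

1.479×10⁴ mbar → 1.479×10⁶ Pa
1609 mm² → 0.001609 m²
F = P × A = 1.479×10⁶ × 0.001609 = 2379.71 N
0.01709 yd → 0.0156271 m
W = F × d = 2379.71 × 0.0156271 = 37.188 J
In cal: 37.188 / 4.184 = 8.88815 cal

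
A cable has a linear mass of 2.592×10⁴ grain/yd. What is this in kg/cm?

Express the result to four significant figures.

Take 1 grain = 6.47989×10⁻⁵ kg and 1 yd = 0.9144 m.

0.01837 kg/cm

2.592×10⁴ grain/yd × 6.47989×10⁻⁵ kg/grain ÷ 0.9144 m/yd = 1.83682 kg/m
1.83682 kg/m × 0.01 m/cm = 0.0183682 kg/cm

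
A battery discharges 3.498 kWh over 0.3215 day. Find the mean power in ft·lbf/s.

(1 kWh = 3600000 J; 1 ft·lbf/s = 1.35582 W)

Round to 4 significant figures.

3.498 kWh × 3600000 → 1.25928×10⁷ J
0.3215 day × 86400 → 27777.6 s
P = E / t = 1.25928×10⁷ J / 27777.6 s = 453.344 W
453.344 W ÷ (1.35582 W/ft·lbf/s) = 334.369 ft·lbf/s

334.4 ft·lbf/s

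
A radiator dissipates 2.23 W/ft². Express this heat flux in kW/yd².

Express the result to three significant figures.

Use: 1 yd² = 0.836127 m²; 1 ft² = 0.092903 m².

0.0201 kW/yd²

2.23 W/ft² ÷ 0.092903 m²/ft² = 24.0035 W/m²
24.0035 W/m² ÷ 1000 W/kW × 0.836127 m²/yd² = 0.02007 kW/yd²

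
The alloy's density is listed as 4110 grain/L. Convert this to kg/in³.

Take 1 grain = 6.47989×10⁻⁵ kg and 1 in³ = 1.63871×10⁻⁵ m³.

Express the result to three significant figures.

4110 grain/L × 6.47989×10⁻⁵ kg/grain ÷ 0.001 m³/L = 266.323 kg/m³
266.323 kg/m³ × 1.63871×10⁻⁵ m³/in³ = 0.00436426 kg/in³

0.00436 kg/in³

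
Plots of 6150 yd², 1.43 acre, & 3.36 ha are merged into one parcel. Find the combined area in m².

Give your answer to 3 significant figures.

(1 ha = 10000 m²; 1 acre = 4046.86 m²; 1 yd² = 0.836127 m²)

6150 yd² × 0.836127 = 5142.18 m²
1.43 acre × 4046.86 = 5787.01 m²
3.36 ha × 10000 = 33600 m²
Sum: 5142.18 + 5787.01 + 33600 = 44529.2 m²

4.45×10⁴ m²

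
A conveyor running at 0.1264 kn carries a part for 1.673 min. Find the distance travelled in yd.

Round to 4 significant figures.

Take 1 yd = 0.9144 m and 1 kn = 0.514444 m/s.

0.1264 kn × 0.514444 → 0.0650257 m/s
1.673 min × 60 → 100.38 s
d = v × t = 0.0650257 m/s × 100.38 s = 6.52728 m
6.52728 m ÷ (0.9144 m/yd) = 7.13832 yd

7.138 yd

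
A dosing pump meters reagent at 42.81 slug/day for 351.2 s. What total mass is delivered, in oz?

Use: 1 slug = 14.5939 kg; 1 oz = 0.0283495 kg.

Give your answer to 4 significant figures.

42.81 slug/day → 0.00723107 kg/s
m = ṁ × t = 0.00723107 × 351.2 = 2.53955 kg
In oz: 2.53955 / 0.0283495 = 89.5801 oz

89.58 oz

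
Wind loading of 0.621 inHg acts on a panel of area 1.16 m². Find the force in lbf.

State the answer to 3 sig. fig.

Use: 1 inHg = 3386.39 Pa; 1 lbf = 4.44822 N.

548 lbf

0.621 inHg × 3386.39 → 2102.95 Pa
F = P × A = 2102.95 Pa × 1.16 m² = 2439.42 N
2439.42 N ÷ (4.44822 N/lbf) = 548.404 lbf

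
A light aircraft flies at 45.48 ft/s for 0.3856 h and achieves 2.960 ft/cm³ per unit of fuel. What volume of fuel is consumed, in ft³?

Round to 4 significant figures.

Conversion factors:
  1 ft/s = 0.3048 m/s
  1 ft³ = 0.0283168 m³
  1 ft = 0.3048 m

45.48 ft/s → 13.8623 m/s
0.3856 h → 1388.16 s
d = v × t = 13.8623 × 1388.16 = 19243.1 m
2.960 ft/cm³ → 902208 m/m³
V = d / (distance per unit fuel) = 19243.1 / 902208 = 0.0213289 m³
In ft³: 0.0213289 / 0.0283168 = 0.753224 ft³

0.7532 ft³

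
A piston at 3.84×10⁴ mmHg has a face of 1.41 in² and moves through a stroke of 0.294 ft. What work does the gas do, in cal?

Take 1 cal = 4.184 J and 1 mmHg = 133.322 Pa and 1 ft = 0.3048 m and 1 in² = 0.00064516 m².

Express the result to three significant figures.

3.84×10⁴ mmHg → 5.11956×10⁶ Pa
1.41 in² → 9.09676×10⁻⁴ m²
F = P × A = 5.11956×10⁶ × 9.09676×10⁻⁴ = 4657.14 N
0.294 ft → 0.0896112 m
W = F × d = 4657.14 × 0.0896112 = 417.332 J
In cal: 417.332 / 4.184 = 99.7447 cal

99.7 cal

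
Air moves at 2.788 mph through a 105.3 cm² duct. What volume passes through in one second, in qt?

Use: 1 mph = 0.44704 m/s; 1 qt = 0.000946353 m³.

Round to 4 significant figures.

13.87 qt

2.788 mph × 0.44704 → 1.24635 m/s
105.3 cm² × 0.0001 → 0.01053 m²
V = v × A × t = 1.24635 m/s × 0.01053 m² × 1 s = 0.0131241 m³
0.0131241 m³ ÷ (0.000946353 m³/qt) = 13.8681 qt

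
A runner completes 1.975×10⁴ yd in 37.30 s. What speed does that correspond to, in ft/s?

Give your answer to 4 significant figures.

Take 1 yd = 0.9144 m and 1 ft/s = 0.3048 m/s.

1588 ft/s

1.975×10⁴ yd × 0.9144 → 18059.4 m
v = d / t = 18059.4 m / 37.3 s = 484.166 m/s
484.166 m/s ÷ (0.3048 m/s/ft/s) = 1588.47 ft/s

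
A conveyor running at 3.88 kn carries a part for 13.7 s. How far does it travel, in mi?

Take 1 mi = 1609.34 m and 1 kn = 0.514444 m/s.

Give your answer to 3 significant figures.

0.0170 mi

3.88 kn × 0.514444 → 1.99604 m/s
d = v × t = 1.99604 m/s × 13.7 s = 27.3457 m
27.3457 m ÷ (1609.34 m/mi) = 0.0169919 mi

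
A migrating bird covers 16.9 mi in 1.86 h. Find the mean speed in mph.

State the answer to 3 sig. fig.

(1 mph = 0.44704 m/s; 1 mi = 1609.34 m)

9.09 mph

16.9 mi × 1609.34 → 27197.8 m
1.86 h × 3600 → 6696 s
v = d / t = 27197.8 m / 6696 s = 4.0618 m/s
4.0618 m/s ÷ (0.44704 m/s/mph) = 9.08599 mph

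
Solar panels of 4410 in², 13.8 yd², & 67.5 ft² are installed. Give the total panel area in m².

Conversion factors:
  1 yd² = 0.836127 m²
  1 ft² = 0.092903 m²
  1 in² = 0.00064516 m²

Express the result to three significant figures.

20.7 m²

4410 in² × 0.00064516 = 2.84516 m²
13.8 yd² × 0.836127 = 11.5386 m²
67.5 ft² × 0.092903 = 6.27095 m²
Total: 2.84516 + 11.5386 + 6.27095 = 20.6547 m²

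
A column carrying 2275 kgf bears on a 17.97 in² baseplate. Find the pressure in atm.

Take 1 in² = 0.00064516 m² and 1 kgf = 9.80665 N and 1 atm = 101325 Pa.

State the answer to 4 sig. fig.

18.99 atm

2275 kgf × 9.80665 = 22310.1 N
17.97 in² × 0.00064516 = 0.0115935 m²
P = F / A = 22310.1 N / 0.0115935 m² = 1.92436×10⁶ Pa
1.92436×10⁶ Pa ÷ (101325 Pa/atm) = 18.992 atm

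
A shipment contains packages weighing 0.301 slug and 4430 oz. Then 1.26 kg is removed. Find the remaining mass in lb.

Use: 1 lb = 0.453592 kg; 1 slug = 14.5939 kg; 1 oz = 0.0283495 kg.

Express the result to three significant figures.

284 lb

0.301 slug × 14.5939 → 4.39276 kg
4430 oz × 0.0283495 → 125.588 kg
1.26 kg (already kg)
Net: 4.39276 + 125.588 − 1.26 = 128.721 kg
In lb: 128.721 / 0.453592 = 283.781 lb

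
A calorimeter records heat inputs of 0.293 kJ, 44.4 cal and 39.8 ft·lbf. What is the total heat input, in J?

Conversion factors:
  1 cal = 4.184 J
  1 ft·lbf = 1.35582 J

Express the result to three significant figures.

0.293 kJ × 1000 = 293 J
44.4 cal × 4.184 = 185.77 J
39.8 ft·lbf × 1.35582 = 53.9616 J
Sum: 293 + 185.77 + 53.9616 = 532.732 J

533 J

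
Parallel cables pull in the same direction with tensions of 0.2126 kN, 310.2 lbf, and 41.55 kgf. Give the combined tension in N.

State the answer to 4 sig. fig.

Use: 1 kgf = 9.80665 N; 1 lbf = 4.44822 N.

2000 N

0.2126 kN × 1000 = 212.6 N
310.2 lbf × 4.44822 = 1379.84 N
41.55 kgf × 9.80665 = 407.466 N
Sum: 212.6 + 1379.84 + 407.466 = 1999.91 N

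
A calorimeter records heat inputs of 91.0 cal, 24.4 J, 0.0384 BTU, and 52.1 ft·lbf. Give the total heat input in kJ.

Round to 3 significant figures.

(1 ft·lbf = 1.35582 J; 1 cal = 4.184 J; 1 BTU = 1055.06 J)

91.0 cal × 4.184 → 380.744 J
24.4 J (already J)
0.0384 BTU × 1055.06 → 40.5143 J
52.1 ft·lbf × 1.35582 → 70.6382 J
Combined: 380.744 + 24.4 + 40.5143 + 70.6382 = 516.297 J
In kJ: 516.297 / 1000 = 0.516297 kJ

0.516 kJ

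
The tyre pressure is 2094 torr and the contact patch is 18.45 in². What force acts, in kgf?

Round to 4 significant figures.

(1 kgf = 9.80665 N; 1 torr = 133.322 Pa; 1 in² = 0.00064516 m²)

2094 torr × 133.322 → 279176 Pa
18.45 in² × 0.00064516 → 0.0119032 m²
F = P × A = 279176 Pa × 0.0119032 m² = 3323.09 N
3323.09 N ÷ (9.80665 N/kgf) = 338.861 kgf

338.9 kgf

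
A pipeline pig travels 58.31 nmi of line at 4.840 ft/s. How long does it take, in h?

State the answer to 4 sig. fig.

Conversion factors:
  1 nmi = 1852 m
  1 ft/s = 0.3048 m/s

58.31 nmi × 1852 → 107990 m
4.840 ft/s × 0.3048 → 1.47523 m/s
t = d / v = 107990 m / 1.47523 m/s = 73202.1 s
73202.1 s ÷ (3600 s/h) = 20.3339 h

20.33 h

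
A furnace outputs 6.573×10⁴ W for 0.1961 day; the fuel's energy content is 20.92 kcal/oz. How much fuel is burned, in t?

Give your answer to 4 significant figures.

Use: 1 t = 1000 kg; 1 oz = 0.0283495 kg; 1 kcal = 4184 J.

0.3607 t

0.1961 day → 16943 s
E = P × t = 65730 × 16943 = 1.11366×10⁹ J
20.92 kcal/oz → 3.08751×10⁶ J/kg
m = E / e_s = 1.11366×10⁹ / 3.08751×10⁶ = 360.698 kg
In t: 360.698 / 1000 = 0.360698 t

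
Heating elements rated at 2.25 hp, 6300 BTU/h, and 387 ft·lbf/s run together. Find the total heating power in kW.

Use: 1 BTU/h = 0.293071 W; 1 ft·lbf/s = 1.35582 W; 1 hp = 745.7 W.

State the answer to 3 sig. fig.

4.05 kW

2.25 hp × 745.7 → 1677.82 W
6300 BTU/h × 0.293071 → 1846.35 W
387 ft·lbf/s × 1.35582 → 524.702 W
Sum: 1677.82 + 1846.35 + 524.702 = 4048.87 W
In kW: 4048.87 / 1000 = 4.04887 kW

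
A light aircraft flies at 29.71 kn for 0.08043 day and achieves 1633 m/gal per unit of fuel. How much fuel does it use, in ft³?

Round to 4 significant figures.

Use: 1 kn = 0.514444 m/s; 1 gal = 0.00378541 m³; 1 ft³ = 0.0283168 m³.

8.695 ft³

29.71 kn → 15.2841 m/s
0.08043 day → 6949.15 s
d = v × t = 15.2841 × 6949.15 = 106212 m
1633 m/gal → 431393 m/m³
V = d / (distance per unit fuel) = 106212 / 431393 = 0.246207 m³
In ft³: 0.246207 / 0.0283168 = 8.69473 ft³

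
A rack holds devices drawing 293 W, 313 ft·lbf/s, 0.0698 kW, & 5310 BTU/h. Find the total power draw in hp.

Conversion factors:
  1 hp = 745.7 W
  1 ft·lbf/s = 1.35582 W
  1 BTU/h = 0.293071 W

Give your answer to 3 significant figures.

293 W (already W)
313 ft·lbf/s × 1.35582 = 424.372 W
0.0698 kW × 1000 = 69.8 W
5310 BTU/h × 0.293071 = 1556.21 W
Total: 293 + 424.372 + 69.8 + 1556.21 = 2343.38 W
In hp: 2343.38 / 745.7 = 3.14252 hp

3.14 hp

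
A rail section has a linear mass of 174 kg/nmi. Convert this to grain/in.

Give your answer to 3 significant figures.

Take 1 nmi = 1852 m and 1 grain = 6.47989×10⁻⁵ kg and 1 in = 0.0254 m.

174 kg/nmi ÷ 1852 m/nmi = 0.0939525 kg/m
0.0939525 kg/m ÷ 6.47989×10⁻⁵ kg/grain × 0.0254 m/in = 36.8277 grain/in

36.8 grain/in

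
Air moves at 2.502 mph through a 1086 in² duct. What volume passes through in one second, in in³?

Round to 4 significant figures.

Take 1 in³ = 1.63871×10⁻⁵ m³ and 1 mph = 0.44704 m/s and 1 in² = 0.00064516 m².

4.782×10⁴ in³

2.502 mph × 0.44704 = 1.11849 m/s
1086 in² × 0.00064516 = 0.700644 m²
V = v × A × t = 1.11849 m/s × 0.700644 m² × 1 s = 0.783663 m³
0.783663 m³ ÷ (1.63871×10⁻⁵ m³/in³) = 47821.9 in³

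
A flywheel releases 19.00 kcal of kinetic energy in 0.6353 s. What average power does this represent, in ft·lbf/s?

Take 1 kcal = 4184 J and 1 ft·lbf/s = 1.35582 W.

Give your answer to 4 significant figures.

9.229×10⁴ ft·lbf/s

19.00 kcal × 4184 → 79496 J
P = E / t = 79496 J / 0.6353 s = 125131 W
125131 W ÷ (1.35582 W/ft·lbf/s) = 92291.7 ft·lbf/s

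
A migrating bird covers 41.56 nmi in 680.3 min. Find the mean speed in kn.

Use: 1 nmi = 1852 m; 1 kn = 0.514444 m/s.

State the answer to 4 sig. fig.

3.665 kn

41.56 nmi × 1852 → 76969.1 m
680.3 min × 60 → 40818 s
v = d / t = 76969.1 m / 40818 s = 1.88567 m/s
1.88567 m/s ÷ (0.514444 m/s/kn) = 3.66545 kn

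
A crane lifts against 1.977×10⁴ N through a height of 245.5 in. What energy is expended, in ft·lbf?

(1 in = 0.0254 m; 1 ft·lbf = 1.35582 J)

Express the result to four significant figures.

245.5 in × 0.0254 = 6.2357 m
W = F × d = 19770 N × 6.2357 m = 123280 J
123280 J ÷ (1.35582 J/ft·lbf) = 90926.5 ft·lbf

9.093×10⁴ ft·lbf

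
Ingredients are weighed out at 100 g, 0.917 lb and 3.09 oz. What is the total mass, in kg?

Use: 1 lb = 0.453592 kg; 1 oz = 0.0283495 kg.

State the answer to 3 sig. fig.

100 g × 0.001 → 0.1 kg
0.917 lb × 0.453592 → 0.415944 kg
3.09 oz × 0.0283495 → 0.0876 kg
Total: 0.1 + 0.415944 + 0.0876 = 0.603544 kg

0.604 kg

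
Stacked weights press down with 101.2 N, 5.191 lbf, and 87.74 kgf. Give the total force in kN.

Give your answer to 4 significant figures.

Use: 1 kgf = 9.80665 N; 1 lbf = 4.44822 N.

101.2 N (already N)
5.191 lbf × 4.44822 = 23.0907 N
87.74 kgf × 9.80665 = 860.435 N
Combined: 101.2 + 23.0907 + 860.435 = 984.726 N
In kN: 984.726 / 1000 = 0.984726 kN

0.9847 kN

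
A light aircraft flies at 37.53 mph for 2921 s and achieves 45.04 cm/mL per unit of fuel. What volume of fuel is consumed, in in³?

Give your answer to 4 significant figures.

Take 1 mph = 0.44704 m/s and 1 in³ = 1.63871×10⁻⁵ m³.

37.53 mph → 16.7774 m/s
d = v × t = 16.7774 × 2921 = 49006.8 m
45.04 cm/mL → 450400 m/m³
V = d / (distance per unit fuel) = 49006.8 / 450400 = 0.108807 m³
In in³: 0.108807 / 1.63871×10⁻⁵ = 6639.8 in³

6640 in³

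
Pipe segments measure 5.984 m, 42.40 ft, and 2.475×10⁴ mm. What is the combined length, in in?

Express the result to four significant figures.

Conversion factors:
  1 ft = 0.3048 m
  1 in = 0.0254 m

5.984 m (already m)
42.40 ft × 0.3048 → 12.9235 m
2.475×10⁴ mm × 0.001 → 24.75 m
Combined: 5.984 + 12.9235 + 24.75 = 43.6575 m
In in: 43.6575 / 0.0254 = 1718.8 in

1719 in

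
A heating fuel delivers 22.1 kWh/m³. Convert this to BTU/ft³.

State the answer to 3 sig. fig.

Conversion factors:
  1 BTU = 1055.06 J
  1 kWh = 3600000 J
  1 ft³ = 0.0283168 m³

2140 BTU/ft³

22.1 kWh/m³ × 3600000 J/kWh = 7.956×10⁷ J/m³
7.956×10⁷ J/m³ ÷ 1055.06 J/BTU × 0.0283168 m³/ft³ = 2135.31 BTU/ft³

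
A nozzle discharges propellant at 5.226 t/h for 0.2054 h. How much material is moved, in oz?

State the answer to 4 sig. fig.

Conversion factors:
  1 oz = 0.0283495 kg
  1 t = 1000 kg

3.786×10⁴ oz

5.226 t/h → 1.45167 kg/s
0.2054 h → 739.44 s
m = ṁ × t = 1.45167 × 739.44 = 1073.42 kg
In oz: 1073.42 / 0.0283495 = 37863.8 oz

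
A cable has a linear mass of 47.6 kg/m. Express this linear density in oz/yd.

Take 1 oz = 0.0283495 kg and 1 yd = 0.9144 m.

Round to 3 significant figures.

47.6 kg/m is already 47.6 kg/m
47.6 kg/m ÷ 0.0283495 kg/oz × 0.9144 m/yd = 1535.32 oz/yd

1540 oz/yd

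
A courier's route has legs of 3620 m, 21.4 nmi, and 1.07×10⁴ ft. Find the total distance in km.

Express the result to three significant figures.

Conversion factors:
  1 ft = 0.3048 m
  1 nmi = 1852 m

3620 m (already m)
21.4 nmi × 1852 = 39632.8 m
1.07×10⁴ ft × 0.3048 = 3261.36 m
Total: 3620 + 39632.8 + 3261.36 = 46514.2 m
In km: 46514.2 / 1000 = 46.5142 km

46.5 km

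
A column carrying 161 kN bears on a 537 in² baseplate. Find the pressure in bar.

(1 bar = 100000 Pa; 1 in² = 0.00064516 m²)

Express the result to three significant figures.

161 kN × 1000 = 161000 N
537 in² × 0.00064516 = 0.346451 m²
P = F / A = 161000 N / 0.346451 m² = 464712 Pa
464712 Pa ÷ (100000 Pa/bar) = 4.64712 bar

4.65 bar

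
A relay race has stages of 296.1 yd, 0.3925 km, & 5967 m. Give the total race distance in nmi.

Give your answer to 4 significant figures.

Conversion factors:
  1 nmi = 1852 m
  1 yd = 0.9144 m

296.1 yd × 0.9144 → 270.754 m
0.3925 km × 1000 → 392.5 m
5967 m (already m)
Total: 270.754 + 392.5 + 5967 = 6630.25 m
In nmi: 6630.25 / 1852 = 3.58005 nmi

3.580 nmi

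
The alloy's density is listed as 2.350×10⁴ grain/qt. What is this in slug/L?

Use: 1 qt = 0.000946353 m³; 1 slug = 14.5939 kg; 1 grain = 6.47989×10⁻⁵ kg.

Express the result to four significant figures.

2.350×10⁴ grain/qt × 6.47989×10⁻⁵ kg/grain ÷ 0.000946353 m³/qt = 1609.1 kg/m³
1609.1 kg/m³ ÷ 14.5939 kg/slug × 0.001 m³/L = 0.110258 slug/L

0.1103 slug/L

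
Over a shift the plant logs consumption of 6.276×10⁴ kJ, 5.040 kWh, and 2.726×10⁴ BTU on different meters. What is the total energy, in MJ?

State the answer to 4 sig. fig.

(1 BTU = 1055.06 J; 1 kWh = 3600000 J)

6.276×10⁴ kJ × 1000 → 6.276×10⁷ J
5.040 kWh × 3600000 → 1.8144×10⁷ J
2.726×10⁴ BTU × 1055.06 → 2.87609×10⁷ J
Total: 6.276×10⁷ + 1.8144×10⁷ + 2.87609×10⁷ = 1.09665×10⁸ J
In MJ: 1.09665×10⁸ / 1000000 = 109.665 MJ

109.7 MJ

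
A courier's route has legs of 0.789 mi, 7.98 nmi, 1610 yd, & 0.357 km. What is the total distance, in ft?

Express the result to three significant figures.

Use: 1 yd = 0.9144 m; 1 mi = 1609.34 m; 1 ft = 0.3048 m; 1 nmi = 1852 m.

5.87×10⁴ ft

0.789 mi × 1609.34 → 1269.77 m
7.98 nmi × 1852 → 14779 m
1610 yd × 0.9144 → 1472.18 m
0.357 km × 1000 → 357 m
Sum: 1269.77 + 14779 + 1472.18 + 357 = 17878 m
In ft: 17878 / 0.3048 = 58654.9 ft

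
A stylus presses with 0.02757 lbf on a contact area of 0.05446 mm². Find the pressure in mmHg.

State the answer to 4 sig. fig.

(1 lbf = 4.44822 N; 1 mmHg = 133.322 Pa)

1.689×10⁴ mmHg

0.02757 lbf × 4.44822 → 0.122637 N
0.05446 mm² × 10⁻⁶ → 5.446×10⁻⁸ m²
P = F / A = 0.122637 N / 5.446×10⁻⁸ m² = 2.25187×10⁶ Pa
2.25187×10⁶ Pa ÷ (133.322 Pa/mmHg) = 16890.5 mmHg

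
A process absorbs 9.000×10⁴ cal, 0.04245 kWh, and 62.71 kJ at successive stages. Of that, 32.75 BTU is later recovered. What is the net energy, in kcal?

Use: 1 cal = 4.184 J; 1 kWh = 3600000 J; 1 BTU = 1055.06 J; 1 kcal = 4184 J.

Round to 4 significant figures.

9.000×10⁴ cal × 4.184 = 376560 J
0.04245 kWh × 3600000 = 152820 J
62.71 kJ × 1000 = 62710 J
32.75 BTU × 1055.06 = 34553.2 J
Net: 376560 + 152820 + 62710 − 34553.2 = 557537 J
In kcal: 557537 / 4184 = 133.255 kcal

133.3 kcal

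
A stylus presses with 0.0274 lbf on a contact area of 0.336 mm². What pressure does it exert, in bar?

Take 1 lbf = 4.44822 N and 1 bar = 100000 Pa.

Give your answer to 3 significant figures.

0.0274 lbf × 4.44822 = 0.121881 N
0.336 mm² × 10⁻⁶ = 3.36×10⁻⁷ m²
P = F / A = 0.121881 N / 3.36×10⁻⁷ m² = 362741 Pa
362741 Pa ÷ (100000 Pa/bar) = 3.62741 bar

3.63 bar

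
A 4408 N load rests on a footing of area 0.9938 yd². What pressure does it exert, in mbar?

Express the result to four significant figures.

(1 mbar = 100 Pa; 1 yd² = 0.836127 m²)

0.9938 yd² × 0.836127 = 0.830943 m²
P = F / A = 4408 N / 0.830943 m² = 5304.82 Pa
5304.82 Pa ÷ (100 Pa/mbar) = 53.0482 mbar

53.05 mbar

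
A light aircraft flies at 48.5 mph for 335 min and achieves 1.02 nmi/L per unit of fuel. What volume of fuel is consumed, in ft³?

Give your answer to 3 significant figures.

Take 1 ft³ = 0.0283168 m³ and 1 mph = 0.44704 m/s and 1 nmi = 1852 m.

8.15 ft³

48.5 mph → 21.6814 m/s
335 min → 20100 s
d = v × t = 21.6814 × 20100 = 435796 m
1.02 nmi/L → 1.88904×10⁶ m/m³
V = d / (distance per unit fuel) = 435796 / 1.88904×10⁶ = 0.230697 m³
In ft³: 0.230697 / 0.0283168 = 8.147 ft³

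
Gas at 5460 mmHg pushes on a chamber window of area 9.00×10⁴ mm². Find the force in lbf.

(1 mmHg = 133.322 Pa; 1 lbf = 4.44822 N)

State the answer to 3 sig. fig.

5460 mmHg × 133.322 = 727938 Pa
9.00×10⁴ mm² × 10⁻⁶ = 0.09 m²
F = P × A = 727938 Pa × 0.09 m² = 65514.4 N
65514.4 N ÷ (4.44822 N/lbf) = 14728.2 lbf

1.47×10⁴ lbf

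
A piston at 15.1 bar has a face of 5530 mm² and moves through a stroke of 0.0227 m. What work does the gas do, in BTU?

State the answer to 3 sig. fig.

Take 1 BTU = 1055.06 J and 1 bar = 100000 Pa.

15.1 bar → 1.51×10⁶ Pa
5530 mm² → 0.00553 m²
F = P × A = 1.51×10⁶ × 0.00553 = 8350.3 N
W = F × d = 8350.3 × 0.0227 = 189.552 J
In BTU: 189.552 / 1055.06 = 0.17966 BTU

0.180 BTU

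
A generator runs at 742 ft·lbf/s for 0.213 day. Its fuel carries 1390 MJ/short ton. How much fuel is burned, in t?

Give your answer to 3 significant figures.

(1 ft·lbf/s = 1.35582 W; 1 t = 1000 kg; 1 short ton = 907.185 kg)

0.0121 t

742 ft·lbf/s → 1006.02 W
0.213 day → 18403.2 s
E = P × t = 1006.02 × 18403.2 = 1.8514×10⁷ J
1390 MJ/short ton → 1.53221×10⁶ J/kg
m = E / e_s = 1.8514×10⁷ / 1.53221×10⁶ = 12.0832 kg
In t: 12.0832 / 1000 = 0.0120832 t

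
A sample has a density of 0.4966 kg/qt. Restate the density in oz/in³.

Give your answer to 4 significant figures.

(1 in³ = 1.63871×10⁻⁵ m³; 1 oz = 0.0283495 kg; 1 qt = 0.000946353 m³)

0.3033 oz/in³

0.4966 kg/qt ÷ 0.000946353 m³/qt = 524.751 kg/m³
524.751 kg/m³ ÷ 0.0283495 kg/oz × 1.63871×10⁻⁵ m³/in³ = 0.303326 oz/in³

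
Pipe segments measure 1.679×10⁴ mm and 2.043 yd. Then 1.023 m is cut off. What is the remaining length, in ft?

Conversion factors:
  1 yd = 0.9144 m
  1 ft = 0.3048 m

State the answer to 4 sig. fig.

57.86 ft

1.679×10⁴ mm × 0.001 = 16.79 m
2.043 yd × 0.9144 = 1.86812 m
1.023 m (already m)
Result: 16.79 + 1.86812 − 1.023 = 17.6351 m
In ft: 17.6351 / 0.3048 = 57.8579 ft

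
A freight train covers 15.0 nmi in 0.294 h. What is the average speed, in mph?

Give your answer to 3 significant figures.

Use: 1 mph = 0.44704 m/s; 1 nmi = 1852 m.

58.7 mph

15.0 nmi × 1852 = 27780 m
0.294 h × 3600 = 1058.4 s
v = d / t = 27780 m / 1058.4 s = 26.2472 m/s
26.2472 m/s ÷ (0.44704 m/s/mph) = 58.7133 mph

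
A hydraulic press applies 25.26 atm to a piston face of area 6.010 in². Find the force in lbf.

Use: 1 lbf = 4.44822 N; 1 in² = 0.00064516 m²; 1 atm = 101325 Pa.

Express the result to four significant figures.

2231 lbf

25.26 atm × 101325 → 2.55947×10⁶ Pa
6.010 in² × 0.00064516 → 0.00387741 m²
F = P × A = 2.55947×10⁶ Pa × 0.00387741 m² = 9924.11 N
9924.11 N ÷ (4.44822 N/lbf) = 2231.03 lbf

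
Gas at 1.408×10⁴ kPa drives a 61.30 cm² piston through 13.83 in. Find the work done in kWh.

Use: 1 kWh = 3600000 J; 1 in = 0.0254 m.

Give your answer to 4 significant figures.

0.008422 kWh

1.408×10⁴ kPa → 1.408×10⁷ Pa
61.30 cm² → 0.00613 m²
F = P × A = 1.408×10⁷ × 0.00613 = 86310.4 N
13.83 in → 0.351282 m
W = F × d = 86310.4 × 0.351282 = 30319.3 J
In kWh: 30319.3 / 3600000 = 0.00842203 kWh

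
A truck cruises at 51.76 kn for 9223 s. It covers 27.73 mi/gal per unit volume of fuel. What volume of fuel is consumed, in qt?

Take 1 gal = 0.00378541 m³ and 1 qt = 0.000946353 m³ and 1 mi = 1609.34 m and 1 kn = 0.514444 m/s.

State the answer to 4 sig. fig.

51.76 kn → 26.6276 m/s
d = v × t = 26.6276 × 9223 = 245586 m
27.73 mi/gal → 1.17892×10⁷ m/m³
V = d / (distance per unit fuel) = 245586 / 1.17892×10⁷ = 0.0208314 m³
In qt: 0.0208314 / 0.000946353 = 22.0123 qt

22.01 qt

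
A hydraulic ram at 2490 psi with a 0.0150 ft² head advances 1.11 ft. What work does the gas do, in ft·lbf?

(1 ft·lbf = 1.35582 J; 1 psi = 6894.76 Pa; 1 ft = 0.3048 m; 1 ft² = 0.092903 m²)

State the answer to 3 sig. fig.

2490 psi → 1.7168×10⁷ Pa
0.0150 ft² → 0.00139354 m²
F = P × A = 1.7168×10⁷ × 0.00139354 = 23924.3 N
1.11 ft → 0.338328 m
W = F × d = 23924.3 × 0.338328 = 8094.26 J
In ft·lbf: 8094.26 / 1.35582 = 5970.01 ft·lbf

5970 ft·lbf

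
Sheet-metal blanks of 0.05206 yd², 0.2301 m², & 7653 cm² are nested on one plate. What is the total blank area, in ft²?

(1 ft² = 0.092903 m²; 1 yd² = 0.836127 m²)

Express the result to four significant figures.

0.05206 yd² × 0.836127 → 0.0435288 m²
0.2301 m² (already m²)
7653 cm² × 0.0001 → 0.7653 m²
Total: 0.0435288 + 0.2301 + 0.7653 = 1.03893 m²
In ft²: 1.03893 / 0.092903 = 11.183 ft²

11.18 ft²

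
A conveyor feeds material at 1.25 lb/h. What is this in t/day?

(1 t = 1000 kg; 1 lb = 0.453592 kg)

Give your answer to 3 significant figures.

0.0136 t/day

1.25 lb/h × 0.453592 kg/lb ÷ 3600 s/h = 1.57497×10⁻⁴ kg/s
1.57497×10⁻⁴ kg/s ÷ 1000 kg/t × 86400 s/day = 0.0136077 t/day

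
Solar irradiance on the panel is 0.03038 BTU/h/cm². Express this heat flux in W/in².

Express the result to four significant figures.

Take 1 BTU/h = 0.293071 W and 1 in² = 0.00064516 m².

0.05744 W/in²

0.03038 BTU/h/cm² × 0.293071 W/BTU/h ÷ 0.0001 m²/cm² = 89.035 W/m²
89.035 W/m² × 0.00064516 m²/in² = 0.0574418 W/in²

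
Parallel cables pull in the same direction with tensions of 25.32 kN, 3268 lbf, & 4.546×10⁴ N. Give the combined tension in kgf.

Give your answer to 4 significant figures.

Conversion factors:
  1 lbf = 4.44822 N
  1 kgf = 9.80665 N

25.32 kN × 1000 → 25320 N
3268 lbf × 4.44822 → 14536.8 N
4.546×10⁴ N (already N)
Combined: 25320 + 14536.8 + 45460 = 85316.8 N
In kgf: 85316.8 / 9.80665 = 8699.89 kgf

8700 kgf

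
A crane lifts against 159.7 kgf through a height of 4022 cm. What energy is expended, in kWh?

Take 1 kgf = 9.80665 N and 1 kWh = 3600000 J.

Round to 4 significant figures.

159.7 kgf × 9.80665 = 1566.12 N
4022 cm × 0.01 = 40.22 m
W = F × d = 1566.12 N × 40.22 m = 62989.3 J
62989.3 J ÷ (3600000 J/kWh) = 0.017497 kWh

0.01750 kWh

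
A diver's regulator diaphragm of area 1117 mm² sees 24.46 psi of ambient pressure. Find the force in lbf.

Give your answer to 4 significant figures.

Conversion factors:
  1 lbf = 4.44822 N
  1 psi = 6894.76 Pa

24.46 psi × 6894.76 = 168646 Pa
1117 mm² × 10⁻⁶ = 0.001117 m²
F = P × A = 168646 Pa × 0.001117 m² = 188.378 N
188.378 N ÷ (4.44822 N/lbf) = 42.3491 lbf

42.35 lbf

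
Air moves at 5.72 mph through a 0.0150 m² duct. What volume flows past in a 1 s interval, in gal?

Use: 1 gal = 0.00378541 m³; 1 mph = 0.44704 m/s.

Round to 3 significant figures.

5.72 mph × 0.44704 = 2.55707 m/s
V = v × A × t = 2.55707 m/s × 0.015 m² × 1 s = 0.038356 m³
0.038356 m³ ÷ (0.00378541 m³/gal) = 10.1326 gal

10.1 gal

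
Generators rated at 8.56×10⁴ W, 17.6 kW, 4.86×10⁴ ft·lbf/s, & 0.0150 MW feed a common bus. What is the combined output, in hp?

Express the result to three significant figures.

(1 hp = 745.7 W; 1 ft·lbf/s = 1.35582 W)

8.56×10⁴ W (already W)
17.6 kW × 1000 = 17600 W
4.86×10⁴ ft·lbf/s × 1.35582 = 65892.9 W
0.0150 MW × 1000000 = 15000 W
Total: 85600 + 17600 + 65892.9 + 15000 = 184093 W
In hp: 184093 / 745.7 = 246.873 hp

247 hp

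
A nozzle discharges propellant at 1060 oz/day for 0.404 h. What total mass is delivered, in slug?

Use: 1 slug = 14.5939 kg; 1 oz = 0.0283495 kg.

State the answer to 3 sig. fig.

1060 oz/day → 3.47806×10⁻⁴ kg/s
0.404 h → 1454.4 s
m = ṁ × t = 3.47806×10⁻⁴ × 1454.4 = 0.505849 kg
In slug: 0.505849 / 14.5939 = 0.0346617 slug

0.0347 slug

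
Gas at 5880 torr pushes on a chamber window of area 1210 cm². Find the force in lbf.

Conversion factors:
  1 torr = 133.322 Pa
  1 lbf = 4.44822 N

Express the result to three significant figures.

2.13×10⁴ lbf

5880 torr × 133.322 → 783933 Pa
1210 cm² × 0.0001 → 0.121 m²
F = P × A = 783933 Pa × 0.121 m² = 94855.9 N
94855.9 N ÷ (4.44822 N/lbf) = 21324.5 lbf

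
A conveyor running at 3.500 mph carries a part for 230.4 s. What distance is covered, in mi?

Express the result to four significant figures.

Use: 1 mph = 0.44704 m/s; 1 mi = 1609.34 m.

0.2240 mi

3.500 mph × 0.44704 = 1.56464 m/s
d = v × t = 1.56464 m/s × 230.4 s = 360.493 m
360.493 m ÷ (1609.34 m/mi) = 0.224001 mi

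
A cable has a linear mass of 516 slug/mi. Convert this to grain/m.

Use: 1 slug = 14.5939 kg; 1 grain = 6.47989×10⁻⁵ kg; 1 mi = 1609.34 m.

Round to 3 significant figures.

516 slug/mi × 14.5939 kg/slug ÷ 1609.34 m/mi = 4.67922 kg/m
4.67922 kg/m ÷ 6.47989×10⁻⁵ kg/grain = 72211.4 grain/m

7.22×10⁴ grain/m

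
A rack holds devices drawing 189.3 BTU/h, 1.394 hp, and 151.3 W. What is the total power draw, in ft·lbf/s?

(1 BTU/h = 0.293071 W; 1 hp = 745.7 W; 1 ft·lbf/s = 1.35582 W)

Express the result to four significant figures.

189.3 BTU/h × 0.293071 = 55.4783 W
1.394 hp × 745.7 = 1039.51 W
151.3 W (already W)
Sum: 55.4783 + 1039.51 + 151.3 = 1246.29 W
In ft·lbf/s: 1246.29 / 1.35582 = 919.215 ft·lbf/s

919.2 ft·lbf/s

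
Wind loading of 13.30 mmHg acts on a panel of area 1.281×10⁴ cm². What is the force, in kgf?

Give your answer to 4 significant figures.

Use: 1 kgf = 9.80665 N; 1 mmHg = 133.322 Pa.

231.6 kgf

13.30 mmHg × 133.322 → 1773.18 Pa
1.281×10⁴ cm² × 0.0001 → 1.281 m²
F = P × A = 1773.18 Pa × 1.281 m² = 2271.44 N
2271.44 N ÷ (9.80665 N/kgf) = 231.622 kgf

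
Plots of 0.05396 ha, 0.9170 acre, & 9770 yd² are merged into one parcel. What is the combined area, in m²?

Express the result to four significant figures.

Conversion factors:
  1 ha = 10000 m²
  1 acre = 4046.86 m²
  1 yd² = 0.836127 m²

1.242×10⁴ m²

0.05396 ha × 10000 = 539.6 m²
0.9170 acre × 4046.86 = 3710.97 m²
9770 yd² × 0.836127 = 8168.96 m²
Total: 539.6 + 3710.97 + 8168.96 = 12419.5 m²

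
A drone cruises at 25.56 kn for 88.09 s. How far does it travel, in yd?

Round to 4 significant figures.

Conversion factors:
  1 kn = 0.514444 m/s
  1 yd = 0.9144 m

25.56 kn × 0.514444 = 13.1492 m/s
d = v × t = 13.1492 m/s × 88.09 s = 1158.31 m
1158.31 m ÷ (0.9144 m/yd) = 1266.74 yd

1267 yd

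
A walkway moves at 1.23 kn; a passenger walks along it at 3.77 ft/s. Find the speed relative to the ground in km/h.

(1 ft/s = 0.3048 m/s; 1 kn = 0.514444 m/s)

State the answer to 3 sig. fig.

6.41 km/h

1.23 kn × 0.514444 = 0.632766 m/s
3.77 ft/s × 0.3048 = 1.1491 m/s
Combined: 0.632766 + 1.1491 = 1.78187 m/s
In km/h: 1.78187 / (1/3.6) = 6.41473 km/h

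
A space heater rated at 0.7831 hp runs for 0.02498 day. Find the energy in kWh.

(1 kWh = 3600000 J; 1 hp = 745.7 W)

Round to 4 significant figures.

0.7831 hp × 745.7 = 583.958 W
0.02498 day × 86400 = 2158.27 s
E = P × t = 583.958 W × 2158.27 s = 1.26034×10⁶ J
1.26034×10⁶ J ÷ (3600000 J/kWh) = 0.350094 kWh

0.3501 kWh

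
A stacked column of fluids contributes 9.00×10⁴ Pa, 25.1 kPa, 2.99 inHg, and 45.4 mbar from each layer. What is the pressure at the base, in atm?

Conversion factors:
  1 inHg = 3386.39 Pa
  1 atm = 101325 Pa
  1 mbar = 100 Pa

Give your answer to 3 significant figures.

9.00×10⁴ Pa (already Pa)
25.1 kPa × 1000 → 25100 Pa
2.99 inHg × 3386.39 → 10125.3 Pa
45.4 mbar × 100 → 4540 Pa
Total: 90000 + 25100 + 10125.3 + 4540 = 129765 Pa
In atm: 129765 / 101325 = 1.28068 atm

1.28 atm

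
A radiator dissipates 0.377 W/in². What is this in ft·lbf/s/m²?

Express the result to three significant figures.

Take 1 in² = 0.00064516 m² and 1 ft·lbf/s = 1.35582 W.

0.377 W/in² ÷ 0.00064516 m²/in² = 584.351 W/m²
584.351 W/m² ÷ 1.35582 W/ft·lbf/s = 430.995 ft·lbf/s/m²

431 ft·lbf/s/m²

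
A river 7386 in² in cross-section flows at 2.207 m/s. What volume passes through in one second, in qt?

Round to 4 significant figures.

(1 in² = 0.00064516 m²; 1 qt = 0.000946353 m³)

7386 in² × 0.00064516 = 4.76515 m²
V = v × A × t = 2.207 m/s × 4.76515 m² × 1 s = 10.5167 m³
10.5167 m³ ÷ (0.000946353 m³/qt) = 11112.9 qt

1.111×10⁴ qt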